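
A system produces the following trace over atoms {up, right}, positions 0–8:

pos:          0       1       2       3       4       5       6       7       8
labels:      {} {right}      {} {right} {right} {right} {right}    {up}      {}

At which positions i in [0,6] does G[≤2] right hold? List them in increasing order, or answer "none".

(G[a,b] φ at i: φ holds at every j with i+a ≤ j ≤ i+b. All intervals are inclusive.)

3, 4

Evaluate at each i in [0,6]:
  i=0: ✗ (fails at j=0)
  i=1: ✗ (fails at j=2)
  i=2: ✗ (fails at j=2)
  i=3: ✓ (all of [3,5])
  i=4: ✓ (all of [4,6])
  i=5: ✗ (fails at j=7)
  i=6: ✗ (fails at j=7)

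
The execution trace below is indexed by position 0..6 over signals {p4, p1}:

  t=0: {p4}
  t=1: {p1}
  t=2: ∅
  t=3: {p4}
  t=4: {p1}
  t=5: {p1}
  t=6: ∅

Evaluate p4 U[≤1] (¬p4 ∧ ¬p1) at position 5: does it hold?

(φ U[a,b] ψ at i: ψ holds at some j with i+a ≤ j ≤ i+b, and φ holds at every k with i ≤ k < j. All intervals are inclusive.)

Does not hold

Need some j in [5,6] with (¬p4 ∧ ¬p1), and p4 at every k in [5,j-1].
  j=5: (¬p4 ∧ ¬p1) false.
  j=6: (¬p4 ∧ ¬p1) holds, but p4 fails at k=5 → not this j.
No j in the window works → until fails.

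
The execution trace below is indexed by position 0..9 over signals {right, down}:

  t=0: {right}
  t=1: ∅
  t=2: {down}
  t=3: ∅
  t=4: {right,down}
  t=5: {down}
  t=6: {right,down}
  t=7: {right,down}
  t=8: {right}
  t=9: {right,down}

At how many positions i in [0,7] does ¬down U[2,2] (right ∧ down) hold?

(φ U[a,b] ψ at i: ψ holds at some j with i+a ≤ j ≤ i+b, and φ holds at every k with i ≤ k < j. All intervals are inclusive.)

Evaluate at each i in [0,7]:
  i=0: ✗ (no rhs in [2,2])
  i=1: ✗ (no rhs in [3,3])
  i=2: ✗ (lhs fails at k=2 before rhs at j=4)
  i=3: ✗ (no rhs in [5,5])
  i=4: ✗ (lhs fails at k=4 before rhs at j=6)
  i=5: ✗ (lhs fails at k=5 before rhs at j=7)
  i=6: ✗ (no rhs in [8,8])
  i=7: ✗ (lhs fails at k=7 before rhs at j=9)
Positions where it holds: {} → 0.

0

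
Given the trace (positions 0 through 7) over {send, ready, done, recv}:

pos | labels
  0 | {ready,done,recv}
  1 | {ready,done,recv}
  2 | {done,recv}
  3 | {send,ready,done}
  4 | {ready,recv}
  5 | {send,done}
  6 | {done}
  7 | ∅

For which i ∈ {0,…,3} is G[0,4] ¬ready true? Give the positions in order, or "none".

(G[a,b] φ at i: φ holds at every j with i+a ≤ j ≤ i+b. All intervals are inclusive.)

Evaluate at each i in [0,3]:
  i=0: ✗ (fails at j=0)
  i=1: ✗ (fails at j=1)
  i=2: ✗ (fails at j=3)
  i=3: ✗ (fails at j=3)

none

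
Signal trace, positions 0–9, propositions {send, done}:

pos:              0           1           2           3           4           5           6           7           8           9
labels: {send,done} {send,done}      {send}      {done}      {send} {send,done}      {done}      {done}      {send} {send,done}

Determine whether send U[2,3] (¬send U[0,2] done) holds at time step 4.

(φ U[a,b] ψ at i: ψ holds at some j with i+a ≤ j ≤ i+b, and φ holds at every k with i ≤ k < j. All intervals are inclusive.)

Holds

Need some j in [6,7] with (¬send U[0,2] done), and send at every k in [4,j-1].
  j=6: (¬send U[0,2] done) holds; send holds at every k in [4,5] → satisfied.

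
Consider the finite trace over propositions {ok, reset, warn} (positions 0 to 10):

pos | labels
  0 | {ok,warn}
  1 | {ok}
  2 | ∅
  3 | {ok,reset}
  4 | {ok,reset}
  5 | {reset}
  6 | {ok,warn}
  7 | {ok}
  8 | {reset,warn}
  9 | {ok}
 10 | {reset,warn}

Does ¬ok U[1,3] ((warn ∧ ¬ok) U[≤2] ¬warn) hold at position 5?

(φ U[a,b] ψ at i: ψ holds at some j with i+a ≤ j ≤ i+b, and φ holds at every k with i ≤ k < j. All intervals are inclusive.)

Does not hold

Need some j in [6,8] with ((warn ∧ ¬ok) U[≤2] ¬warn), and ¬ok at every k in [5,j-1].
  j=6: ((warn ∧ ¬ok) U[≤2] ¬warn) — fails.
  j=7: ((warn ∧ ¬ok) U[≤2] ¬warn) holds, but ¬ok fails at k=6 → not this j.
  j=8: ((warn ∧ ¬ok) U[≤2] ¬warn) holds, but ¬ok fails at k=6 → not this j.
No j in the window works → until fails.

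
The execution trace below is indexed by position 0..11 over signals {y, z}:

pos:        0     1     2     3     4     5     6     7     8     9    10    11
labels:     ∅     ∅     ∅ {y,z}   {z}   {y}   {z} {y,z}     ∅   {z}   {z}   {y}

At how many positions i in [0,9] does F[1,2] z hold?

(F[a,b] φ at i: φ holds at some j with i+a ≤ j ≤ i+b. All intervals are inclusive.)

9

Evaluate at each i in [0,9]:
  i=0: ✗ (none in [1,2])
  i=1: ✓ (witness j=3)
  i=2: ✓ (witness j=3)
  i=3: ✓ (witness j=4)
  i=4: ✓ (witness j=6)
  i=5: ✓ (witness j=6)
  i=6: ✓ (witness j=7)
  i=7: ✓ (witness j=9)
  i=8: ✓ (witness j=9)
  i=9: ✓ (witness j=10)
Positions where it holds: {1, 2, 3, 4, 5, 6, 7, 8, 9} → 9.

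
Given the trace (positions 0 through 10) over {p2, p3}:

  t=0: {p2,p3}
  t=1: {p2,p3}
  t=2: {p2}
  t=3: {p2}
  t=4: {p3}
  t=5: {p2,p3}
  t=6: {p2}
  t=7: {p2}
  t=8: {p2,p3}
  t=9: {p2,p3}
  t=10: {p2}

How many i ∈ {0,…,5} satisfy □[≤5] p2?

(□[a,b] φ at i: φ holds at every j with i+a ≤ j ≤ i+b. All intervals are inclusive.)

1

Evaluate at each i in [0,5]:
  i=0: ✗ (fails at j=4)
  i=1: ✗ (fails at j=4)
  i=2: ✗ (fails at j=4)
  i=3: ✗ (fails at j=4)
  i=4: ✗ (fails at j=4)
  i=5: ✓ (all of [5,10])
Positions where it holds: {5} → 1.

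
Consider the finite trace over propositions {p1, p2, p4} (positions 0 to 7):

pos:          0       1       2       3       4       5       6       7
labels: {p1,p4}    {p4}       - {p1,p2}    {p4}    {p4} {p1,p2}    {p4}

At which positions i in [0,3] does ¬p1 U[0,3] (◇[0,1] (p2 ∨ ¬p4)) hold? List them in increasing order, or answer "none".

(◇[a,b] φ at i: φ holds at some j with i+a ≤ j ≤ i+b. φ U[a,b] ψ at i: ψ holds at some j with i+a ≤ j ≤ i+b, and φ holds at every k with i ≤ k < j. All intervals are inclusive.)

Evaluate at each i in [0,3]:
  i=0: ✗ (lhs fails at k=0 before rhs at j=1)
  i=1: ✓ (rhs at j=1)
  i=2: ✓ (rhs at j=2)
  i=3: ✓ (rhs at j=3)

1, 2, 3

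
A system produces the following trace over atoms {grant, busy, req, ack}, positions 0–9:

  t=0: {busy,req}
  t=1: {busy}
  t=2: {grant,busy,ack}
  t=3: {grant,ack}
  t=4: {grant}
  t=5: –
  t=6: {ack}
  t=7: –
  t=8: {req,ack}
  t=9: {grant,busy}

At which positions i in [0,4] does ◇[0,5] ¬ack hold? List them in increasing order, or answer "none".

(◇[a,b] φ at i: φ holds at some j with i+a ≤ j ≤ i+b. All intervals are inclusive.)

0, 1, 2, 3, 4

Evaluate at each i in [0,4]:
  i=0: ✓ (witness j=0)
  i=1: ✓ (witness j=1)
  i=2: ✓ (witness j=4)
  i=3: ✓ (witness j=4)
  i=4: ✓ (witness j=4)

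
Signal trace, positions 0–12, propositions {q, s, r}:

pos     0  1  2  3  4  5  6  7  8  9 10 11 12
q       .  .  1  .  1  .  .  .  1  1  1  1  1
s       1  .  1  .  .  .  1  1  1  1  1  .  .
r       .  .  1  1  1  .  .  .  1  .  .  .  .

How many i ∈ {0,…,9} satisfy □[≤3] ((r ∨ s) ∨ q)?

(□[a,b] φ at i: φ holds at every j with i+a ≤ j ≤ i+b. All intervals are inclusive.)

Evaluate at each i in [0,9]:
  i=0: ✗ (fails at j=1)
  i=1: ✗ (fails at j=1)
  i=2: ✗ (fails at j=5)
  i=3: ✗ (fails at j=5)
  i=4: ✗ (fails at j=5)
  i=5: ✗ (fails at j=5)
  i=6: ✓ (all of [6,9])
  i=7: ✓ (all of [7,10])
  i=8: ✓ (all of [8,11])
  i=9: ✓ (all of [9,12])
Positions where it holds: {6, 7, 8, 9} → 4.

4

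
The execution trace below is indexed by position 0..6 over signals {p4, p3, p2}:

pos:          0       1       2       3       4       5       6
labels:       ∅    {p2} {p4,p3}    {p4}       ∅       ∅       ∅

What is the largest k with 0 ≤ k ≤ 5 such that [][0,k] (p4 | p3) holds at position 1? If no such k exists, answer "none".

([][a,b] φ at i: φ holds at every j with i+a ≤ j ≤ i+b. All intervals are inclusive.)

(p4 | p3) must hold from j=1 onward; find where it first fails.
  j=1: fails → no k works.

none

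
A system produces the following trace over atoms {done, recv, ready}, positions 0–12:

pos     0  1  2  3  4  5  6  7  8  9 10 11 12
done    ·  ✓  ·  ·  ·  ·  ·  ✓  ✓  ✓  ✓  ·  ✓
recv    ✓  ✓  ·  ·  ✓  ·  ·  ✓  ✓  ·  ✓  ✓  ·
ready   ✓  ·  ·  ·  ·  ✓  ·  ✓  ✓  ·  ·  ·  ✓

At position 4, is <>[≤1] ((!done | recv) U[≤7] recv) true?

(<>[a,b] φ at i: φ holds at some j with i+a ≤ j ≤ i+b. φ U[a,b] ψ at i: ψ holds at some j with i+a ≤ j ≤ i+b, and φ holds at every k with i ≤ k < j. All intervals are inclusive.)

Holds

Check ((!done | recv) U[≤7] recv) at each j in [4,5]:
  j=4: holds
  j=5: holds
Found at j=4 → formula holds.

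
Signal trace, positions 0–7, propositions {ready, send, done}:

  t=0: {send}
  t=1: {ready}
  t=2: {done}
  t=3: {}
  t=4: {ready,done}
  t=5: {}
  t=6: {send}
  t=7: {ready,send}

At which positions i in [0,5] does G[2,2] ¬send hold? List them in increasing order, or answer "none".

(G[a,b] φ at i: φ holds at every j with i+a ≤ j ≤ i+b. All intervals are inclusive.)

0, 1, 2, 3

Evaluate at each i in [0,5]:
  i=0: ✓ (all of [2,2])
  i=1: ✓ (all of [3,3])
  i=2: ✓ (all of [4,4])
  i=3: ✓ (all of [5,5])
  i=4: ✗ (fails at j=6)
  i=5: ✗ (fails at j=7)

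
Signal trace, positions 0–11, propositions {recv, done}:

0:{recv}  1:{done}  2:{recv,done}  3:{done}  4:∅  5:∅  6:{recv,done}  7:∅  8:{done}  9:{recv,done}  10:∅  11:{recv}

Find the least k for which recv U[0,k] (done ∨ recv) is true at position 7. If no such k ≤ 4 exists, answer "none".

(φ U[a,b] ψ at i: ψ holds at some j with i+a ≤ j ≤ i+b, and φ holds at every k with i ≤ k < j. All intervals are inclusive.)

none

Need earliest j ≥ 7 with (done ∨ recv), and recv at every k in [7,j-1].
  j=7: rhs fails.
  j=8: rhs holds but lhs fails at k=7.
  j=9: rhs holds but lhs fails at k=7.
  j=10: rhs fails.
  j=11: rhs holds but lhs fails at k=7.
No witness within the range → none.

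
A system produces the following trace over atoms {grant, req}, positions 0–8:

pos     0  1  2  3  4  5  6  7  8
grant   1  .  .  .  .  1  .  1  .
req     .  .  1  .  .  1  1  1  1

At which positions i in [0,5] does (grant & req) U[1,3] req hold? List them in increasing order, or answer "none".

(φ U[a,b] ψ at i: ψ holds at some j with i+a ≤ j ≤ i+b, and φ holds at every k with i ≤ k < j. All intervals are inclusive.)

Evaluate at each i in [0,5]:
  i=0: ✗ (lhs fails at k=0 before rhs at j=2)
  i=1: ✗ (lhs fails at k=1 before rhs at j=2)
  i=2: ✗ (lhs fails at k=2 before rhs at j=5)
  i=3: ✗ (lhs fails at k=3 before rhs at j=5)
  i=4: ✗ (lhs fails at k=4 before rhs at j=5)
  i=5: ✓ (rhs at j=6; lhs holds on [5,5])

5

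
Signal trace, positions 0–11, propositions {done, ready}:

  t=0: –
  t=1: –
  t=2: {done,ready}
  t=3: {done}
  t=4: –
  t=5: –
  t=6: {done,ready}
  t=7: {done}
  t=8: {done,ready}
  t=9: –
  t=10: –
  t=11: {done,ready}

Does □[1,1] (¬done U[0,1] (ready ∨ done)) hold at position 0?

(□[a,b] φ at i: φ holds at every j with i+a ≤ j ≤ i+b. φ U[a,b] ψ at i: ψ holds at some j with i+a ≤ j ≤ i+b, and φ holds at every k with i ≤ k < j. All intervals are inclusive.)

Check (¬done U[0,1] (ready ∨ done)) at every j in [1,1]:
  j=1: holds
All positions satisfy it → formula holds.

Holds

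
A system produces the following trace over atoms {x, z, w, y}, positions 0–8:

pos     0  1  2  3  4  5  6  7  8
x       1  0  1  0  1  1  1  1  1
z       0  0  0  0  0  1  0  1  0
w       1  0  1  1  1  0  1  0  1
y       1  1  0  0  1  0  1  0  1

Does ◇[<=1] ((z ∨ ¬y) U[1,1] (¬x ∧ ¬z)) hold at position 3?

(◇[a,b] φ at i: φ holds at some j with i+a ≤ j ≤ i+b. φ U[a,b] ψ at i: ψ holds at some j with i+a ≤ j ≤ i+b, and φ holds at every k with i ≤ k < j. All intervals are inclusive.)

False

Check ((z ∨ ¬y) U[1,1] (¬x ∧ ¬z)) at each j in [3,4]:
  j=3: fails
  j=4: fails
No position in the window satisfies it → formula fails.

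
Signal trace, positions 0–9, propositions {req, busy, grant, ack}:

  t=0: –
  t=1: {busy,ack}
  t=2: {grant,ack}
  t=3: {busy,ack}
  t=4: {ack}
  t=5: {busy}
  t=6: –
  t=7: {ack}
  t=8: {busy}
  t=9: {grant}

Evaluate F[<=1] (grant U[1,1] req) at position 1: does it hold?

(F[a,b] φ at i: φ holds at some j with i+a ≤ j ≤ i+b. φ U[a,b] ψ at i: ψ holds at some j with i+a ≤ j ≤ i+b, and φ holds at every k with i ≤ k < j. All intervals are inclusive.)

No

Check (grant U[1,1] req) at each j in [1,2]:
  j=1: fails
  j=2: fails
No position in the window satisfies it → formula fails.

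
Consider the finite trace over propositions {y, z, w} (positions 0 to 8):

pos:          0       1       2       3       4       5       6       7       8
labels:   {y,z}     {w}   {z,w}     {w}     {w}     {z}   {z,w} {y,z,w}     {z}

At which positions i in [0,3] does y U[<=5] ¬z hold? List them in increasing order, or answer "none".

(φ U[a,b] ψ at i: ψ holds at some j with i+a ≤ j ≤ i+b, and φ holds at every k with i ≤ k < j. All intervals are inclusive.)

Evaluate at each i in [0,3]:
  i=0: ✓ (rhs at j=1; lhs holds on [0,0])
  i=1: ✓ (rhs at j=1)
  i=2: ✗ (lhs fails at k=2 before rhs at j=3)
  i=3: ✓ (rhs at j=3)

0, 1, 3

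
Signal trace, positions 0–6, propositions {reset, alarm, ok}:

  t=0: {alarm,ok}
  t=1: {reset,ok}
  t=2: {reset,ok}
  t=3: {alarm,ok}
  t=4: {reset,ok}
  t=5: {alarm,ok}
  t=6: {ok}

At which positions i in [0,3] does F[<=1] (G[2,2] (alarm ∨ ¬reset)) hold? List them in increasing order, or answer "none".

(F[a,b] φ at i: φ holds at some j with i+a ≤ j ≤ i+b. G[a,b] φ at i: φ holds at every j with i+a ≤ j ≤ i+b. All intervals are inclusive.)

Evaluate at each i in [0,3]:
  i=0: ✓ (witness j=1)
  i=1: ✓ (witness j=1)
  i=2: ✓ (witness j=3)
  i=3: ✓ (witness j=3)

0, 1, 2, 3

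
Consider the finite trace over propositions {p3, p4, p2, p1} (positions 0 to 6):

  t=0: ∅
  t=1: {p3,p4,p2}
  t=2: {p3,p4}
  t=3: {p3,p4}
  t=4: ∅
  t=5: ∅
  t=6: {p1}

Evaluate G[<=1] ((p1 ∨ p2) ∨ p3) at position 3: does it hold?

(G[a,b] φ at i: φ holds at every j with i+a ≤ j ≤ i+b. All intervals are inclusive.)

Check ((p1 ∨ p2) ∨ p3) at every j in [3,4]:
  j=3: true
  j=4: false
Fails at j=4 → formula fails.

No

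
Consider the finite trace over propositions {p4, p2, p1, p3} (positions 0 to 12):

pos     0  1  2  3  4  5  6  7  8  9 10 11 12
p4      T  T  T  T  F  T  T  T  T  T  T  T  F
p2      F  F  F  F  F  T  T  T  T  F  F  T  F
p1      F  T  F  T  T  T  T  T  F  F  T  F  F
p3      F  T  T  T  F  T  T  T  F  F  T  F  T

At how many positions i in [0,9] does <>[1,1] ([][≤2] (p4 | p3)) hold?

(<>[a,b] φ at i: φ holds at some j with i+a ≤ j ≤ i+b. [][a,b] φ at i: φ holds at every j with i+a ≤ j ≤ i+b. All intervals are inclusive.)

7

Evaluate at each i in [0,9]:
  i=0: ✓ (witness j=1)
  i=1: ✗ (none in [2,2])
  i=2: ✗ (none in [3,3])
  i=3: ✗ (none in [4,4])
  i=4: ✓ (witness j=5)
  i=5: ✓ (witness j=6)
  i=6: ✓ (witness j=7)
  i=7: ✓ (witness j=8)
  i=8: ✓ (witness j=9)
  i=9: ✓ (witness j=10)
Positions where it holds: {0, 4, 5, 6, 7, 8, 9} → 7.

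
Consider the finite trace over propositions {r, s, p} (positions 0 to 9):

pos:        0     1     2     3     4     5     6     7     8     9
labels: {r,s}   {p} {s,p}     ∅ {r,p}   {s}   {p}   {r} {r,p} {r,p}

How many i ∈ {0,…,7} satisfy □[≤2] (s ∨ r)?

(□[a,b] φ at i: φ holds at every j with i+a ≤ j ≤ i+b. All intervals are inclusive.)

1

Evaluate at each i in [0,7]:
  i=0: ✗ (fails at j=1)
  i=1: ✗ (fails at j=1)
  i=2: ✗ (fails at j=3)
  i=3: ✗ (fails at j=3)
  i=4: ✗ (fails at j=6)
  i=5: ✗ (fails at j=6)
  i=6: ✗ (fails at j=6)
  i=7: ✓ (all of [7,9])
Positions where it holds: {7} → 1.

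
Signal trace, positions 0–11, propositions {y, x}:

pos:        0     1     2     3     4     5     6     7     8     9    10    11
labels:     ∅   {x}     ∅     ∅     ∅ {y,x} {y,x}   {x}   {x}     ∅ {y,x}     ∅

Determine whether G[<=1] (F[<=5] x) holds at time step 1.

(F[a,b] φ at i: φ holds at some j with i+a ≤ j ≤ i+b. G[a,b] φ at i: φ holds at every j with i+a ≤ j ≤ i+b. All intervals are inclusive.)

Holds

Check F[<=5] x at every j in [1,2]:
  j=1: holds (witness at 1)
  j=2: holds (witness at 5)
All positions satisfy it → formula holds.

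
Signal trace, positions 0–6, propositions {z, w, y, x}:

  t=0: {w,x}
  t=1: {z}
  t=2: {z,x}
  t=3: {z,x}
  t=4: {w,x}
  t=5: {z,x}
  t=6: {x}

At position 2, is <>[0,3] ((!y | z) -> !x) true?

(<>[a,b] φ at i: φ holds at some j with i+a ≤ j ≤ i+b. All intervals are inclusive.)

Check ((!y | z) -> !x) at each j in [2,5]:
  j=2: false
  j=3: false
  j=4: false
  j=5: false
No position in the window satisfies it → formula fails.

No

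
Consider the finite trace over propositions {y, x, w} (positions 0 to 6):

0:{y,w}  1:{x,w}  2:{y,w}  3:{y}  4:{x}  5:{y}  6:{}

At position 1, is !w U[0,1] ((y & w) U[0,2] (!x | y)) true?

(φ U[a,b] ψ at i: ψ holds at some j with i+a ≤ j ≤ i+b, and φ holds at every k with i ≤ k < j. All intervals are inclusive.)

Need some j in [1,2] with ((y & w) U[0,2] (!x | y)), and !w at every k in [1,j-1].
  j=1: ((y & w) U[0,2] (!x | y)) — fails.
  j=2: ((y & w) U[0,2] (!x | y)) holds, but !w fails at k=1 → not this j.
No j in the window works → until fails.

False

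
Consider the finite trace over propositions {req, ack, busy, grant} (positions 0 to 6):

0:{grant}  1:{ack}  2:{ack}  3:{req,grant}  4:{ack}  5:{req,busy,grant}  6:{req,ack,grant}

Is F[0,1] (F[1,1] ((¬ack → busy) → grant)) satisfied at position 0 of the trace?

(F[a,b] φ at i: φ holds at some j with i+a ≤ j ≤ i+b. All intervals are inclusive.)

Check F[1,1] ((¬ack → busy) → grant) at each j in [0,1]:
  j=0: fails (none in [1,1])
  j=1: fails (none in [2,2])
No position in the window satisfies it → formula fails.

No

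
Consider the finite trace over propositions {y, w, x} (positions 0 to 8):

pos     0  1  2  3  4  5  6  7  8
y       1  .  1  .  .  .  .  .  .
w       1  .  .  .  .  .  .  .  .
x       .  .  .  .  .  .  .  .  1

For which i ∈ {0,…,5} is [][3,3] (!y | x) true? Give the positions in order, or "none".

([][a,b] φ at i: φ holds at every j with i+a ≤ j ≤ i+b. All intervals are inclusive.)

Evaluate at each i in [0,5]:
  i=0: ✓ (all of [3,3])
  i=1: ✓ (all of [4,4])
  i=2: ✓ (all of [5,5])
  i=3: ✓ (all of [6,6])
  i=4: ✓ (all of [7,7])
  i=5: ✓ (all of [8,8])

0, 1, 2, 3, 4, 5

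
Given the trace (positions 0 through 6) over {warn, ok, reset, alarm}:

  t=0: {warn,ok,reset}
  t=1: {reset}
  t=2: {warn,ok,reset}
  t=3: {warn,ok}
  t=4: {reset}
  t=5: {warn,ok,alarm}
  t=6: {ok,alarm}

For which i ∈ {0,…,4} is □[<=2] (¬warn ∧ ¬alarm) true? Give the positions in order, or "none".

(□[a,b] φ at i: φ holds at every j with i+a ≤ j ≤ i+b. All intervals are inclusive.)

none

Evaluate at each i in [0,4]:
  i=0: ✗ (fails at j=0)
  i=1: ✗ (fails at j=2)
  i=2: ✗ (fails at j=2)
  i=3: ✗ (fails at j=3)
  i=4: ✗ (fails at j=5)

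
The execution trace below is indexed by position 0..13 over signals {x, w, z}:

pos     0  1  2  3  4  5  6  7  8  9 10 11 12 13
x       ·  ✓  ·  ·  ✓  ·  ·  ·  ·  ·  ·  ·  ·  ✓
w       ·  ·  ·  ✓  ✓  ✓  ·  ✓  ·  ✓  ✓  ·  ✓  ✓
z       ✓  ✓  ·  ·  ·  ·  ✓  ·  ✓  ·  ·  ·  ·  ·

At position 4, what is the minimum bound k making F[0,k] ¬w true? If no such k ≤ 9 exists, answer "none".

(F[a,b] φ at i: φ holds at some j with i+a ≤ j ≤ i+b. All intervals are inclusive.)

Scan j = 4,5,… for ¬w:
  j=4: fails
  j=5: fails
  j=6: holds
First hit at j=6, so smallest k = 6-4 = 2.

2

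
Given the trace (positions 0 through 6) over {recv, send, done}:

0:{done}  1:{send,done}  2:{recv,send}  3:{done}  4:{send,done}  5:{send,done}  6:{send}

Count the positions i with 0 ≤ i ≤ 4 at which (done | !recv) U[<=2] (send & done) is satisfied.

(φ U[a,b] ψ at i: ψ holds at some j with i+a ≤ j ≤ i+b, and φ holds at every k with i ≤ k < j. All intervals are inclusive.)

4

Evaluate at each i in [0,4]:
  i=0: ✓ (rhs at j=1; lhs holds on [0,0])
  i=1: ✓ (rhs at j=1)
  i=2: ✗ (lhs fails at k=2 before rhs at j=4)
  i=3: ✓ (rhs at j=4; lhs holds on [3,3])
  i=4: ✓ (rhs at j=4)
Positions where it holds: {0, 1, 3, 4} → 4.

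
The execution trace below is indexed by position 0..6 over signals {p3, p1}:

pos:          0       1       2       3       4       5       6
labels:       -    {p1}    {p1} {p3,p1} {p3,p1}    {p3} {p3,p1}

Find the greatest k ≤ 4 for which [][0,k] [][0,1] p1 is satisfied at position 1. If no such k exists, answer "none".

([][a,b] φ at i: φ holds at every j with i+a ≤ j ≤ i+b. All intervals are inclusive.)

[][0,1] p1 must hold from j=1 onward; find where it first fails.
  j=1: holds
  j=2: holds
  j=3: holds
  j=4: fails
Holds on [1,3], so largest k = 2.

2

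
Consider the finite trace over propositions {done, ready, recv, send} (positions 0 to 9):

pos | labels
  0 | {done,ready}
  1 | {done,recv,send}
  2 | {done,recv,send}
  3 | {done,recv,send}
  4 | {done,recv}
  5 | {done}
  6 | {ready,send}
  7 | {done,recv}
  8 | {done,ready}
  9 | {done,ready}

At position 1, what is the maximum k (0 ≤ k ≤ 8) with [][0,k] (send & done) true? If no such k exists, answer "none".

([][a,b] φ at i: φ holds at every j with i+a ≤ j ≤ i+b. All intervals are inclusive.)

(send & done) must hold from j=1 onward; find where it first fails.
  j=1: holds
  j=2: holds
  j=3: holds
  j=4: fails
Holds on [1,3], so largest k = 2.

2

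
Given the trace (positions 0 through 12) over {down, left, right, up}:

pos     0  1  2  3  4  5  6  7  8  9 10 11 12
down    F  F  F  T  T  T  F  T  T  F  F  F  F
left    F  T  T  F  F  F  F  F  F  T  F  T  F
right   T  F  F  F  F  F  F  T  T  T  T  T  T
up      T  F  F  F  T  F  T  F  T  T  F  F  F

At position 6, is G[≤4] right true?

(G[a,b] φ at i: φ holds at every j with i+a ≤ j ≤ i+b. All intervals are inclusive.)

Check right at every j in [6,10]:
  j=6: false
  j=7: true
  j=8: true
  j=9: true
  j=10: true
Fails at j=6 → formula fails.

Does not hold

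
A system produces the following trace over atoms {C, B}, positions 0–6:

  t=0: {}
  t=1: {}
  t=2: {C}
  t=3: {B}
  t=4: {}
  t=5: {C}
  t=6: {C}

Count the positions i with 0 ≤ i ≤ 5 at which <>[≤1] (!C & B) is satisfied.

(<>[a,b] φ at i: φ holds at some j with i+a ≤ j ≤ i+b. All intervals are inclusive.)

2

Evaluate at each i in [0,5]:
  i=0: ✗ (none in [0,1])
  i=1: ✗ (none in [1,2])
  i=2: ✓ (witness j=3)
  i=3: ✓ (witness j=3)
  i=4: ✗ (none in [4,5])
  i=5: ✗ (none in [5,6])
Positions where it holds: {2, 3} → 2.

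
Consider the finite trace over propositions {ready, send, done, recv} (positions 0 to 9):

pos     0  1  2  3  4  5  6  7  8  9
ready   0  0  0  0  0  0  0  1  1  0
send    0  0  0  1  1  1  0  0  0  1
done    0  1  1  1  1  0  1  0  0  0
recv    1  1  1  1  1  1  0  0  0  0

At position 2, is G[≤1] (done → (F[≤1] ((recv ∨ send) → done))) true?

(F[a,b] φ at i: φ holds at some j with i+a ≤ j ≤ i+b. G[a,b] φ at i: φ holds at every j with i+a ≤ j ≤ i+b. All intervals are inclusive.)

True

Check (done → (F[≤1] ((recv ∨ send) → done))) at every j in [2,3]:
  j=2: antecedent true; consequent holds (witness at 2) → ✓
  j=3: antecedent true; consequent holds (witness at 3) → ✓
All positions satisfy it → formula holds.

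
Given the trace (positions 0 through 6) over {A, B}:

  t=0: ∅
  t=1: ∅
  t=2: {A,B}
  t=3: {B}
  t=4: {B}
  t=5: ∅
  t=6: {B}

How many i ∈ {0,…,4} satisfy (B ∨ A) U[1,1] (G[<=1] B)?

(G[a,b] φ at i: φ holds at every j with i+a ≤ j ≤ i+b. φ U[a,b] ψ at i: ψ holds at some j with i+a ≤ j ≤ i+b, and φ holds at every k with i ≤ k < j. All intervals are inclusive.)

Evaluate at each i in [0,4]:
  i=0: ✗ (no rhs in [1,1])
  i=1: ✗ (lhs fails at k=1 before rhs at j=2)
  i=2: ✓ (rhs at j=3; lhs holds on [2,2])
  i=3: ✗ (no rhs in [4,4])
  i=4: ✗ (no rhs in [5,5])
Positions where it holds: {2} → 1.

1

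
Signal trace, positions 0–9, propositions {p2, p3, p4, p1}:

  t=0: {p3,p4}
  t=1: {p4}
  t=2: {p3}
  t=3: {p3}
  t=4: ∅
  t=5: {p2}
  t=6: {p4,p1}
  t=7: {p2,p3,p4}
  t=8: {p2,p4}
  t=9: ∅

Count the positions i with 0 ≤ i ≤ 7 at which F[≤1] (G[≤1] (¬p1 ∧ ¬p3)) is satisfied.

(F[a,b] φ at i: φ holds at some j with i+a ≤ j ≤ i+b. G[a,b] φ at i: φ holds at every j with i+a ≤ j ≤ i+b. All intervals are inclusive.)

Evaluate at each i in [0,7]:
  i=0: ✗ (none in [0,1])
  i=1: ✗ (none in [1,2])
  i=2: ✗ (none in [2,3])
  i=3: ✓ (witness j=4)
  i=4: ✓ (witness j=4)
  i=5: ✗ (none in [5,6])
  i=6: ✗ (none in [6,7])
  i=7: ✓ (witness j=8)
Positions where it holds: {3, 4, 7} → 3.

3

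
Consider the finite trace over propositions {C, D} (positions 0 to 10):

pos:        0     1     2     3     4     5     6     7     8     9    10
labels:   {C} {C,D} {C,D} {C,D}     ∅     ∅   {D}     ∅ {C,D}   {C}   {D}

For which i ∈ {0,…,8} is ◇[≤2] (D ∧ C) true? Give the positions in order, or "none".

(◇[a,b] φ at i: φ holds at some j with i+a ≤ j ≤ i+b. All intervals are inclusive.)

Evaluate at each i in [0,8]:
  i=0: ✓ (witness j=1)
  i=1: ✓ (witness j=1)
  i=2: ✓ (witness j=2)
  i=3: ✓ (witness j=3)
  i=4: ✗ (none in [4,6])
  i=5: ✗ (none in [5,7])
  i=6: ✓ (witness j=8)
  i=7: ✓ (witness j=8)
  i=8: ✓ (witness j=8)

0, 1, 2, 3, 6, 7, 8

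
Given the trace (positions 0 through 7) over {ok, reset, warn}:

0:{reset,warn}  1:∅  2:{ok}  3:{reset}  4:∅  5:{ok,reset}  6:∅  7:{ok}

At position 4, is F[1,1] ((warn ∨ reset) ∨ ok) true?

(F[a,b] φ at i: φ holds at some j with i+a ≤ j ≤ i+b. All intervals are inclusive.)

Holds

Check ((warn ∨ reset) ∨ ok) at each j in [5,5]:
  j=5: true
Found at j=5 → formula holds.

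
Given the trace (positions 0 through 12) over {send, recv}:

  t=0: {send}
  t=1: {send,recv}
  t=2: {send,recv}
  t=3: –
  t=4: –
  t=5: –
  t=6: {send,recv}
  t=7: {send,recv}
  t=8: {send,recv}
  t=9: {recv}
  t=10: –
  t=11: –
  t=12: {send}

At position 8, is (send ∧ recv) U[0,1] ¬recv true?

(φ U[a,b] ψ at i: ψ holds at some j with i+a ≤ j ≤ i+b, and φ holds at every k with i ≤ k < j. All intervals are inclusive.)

Need some j in [8,9] with ¬recv, and (send ∧ recv) at every k in [8,j-1].
  j=8: ¬recv false.
  j=9: ¬recv false.
No j in the window works → until fails.

False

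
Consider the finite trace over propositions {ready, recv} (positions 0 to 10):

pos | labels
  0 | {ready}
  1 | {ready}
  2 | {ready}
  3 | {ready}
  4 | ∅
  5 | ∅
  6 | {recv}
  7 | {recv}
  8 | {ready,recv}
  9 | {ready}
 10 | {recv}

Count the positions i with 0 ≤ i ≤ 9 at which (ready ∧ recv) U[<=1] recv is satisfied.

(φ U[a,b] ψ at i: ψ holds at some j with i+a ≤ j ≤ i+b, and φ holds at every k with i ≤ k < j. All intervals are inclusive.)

Evaluate at each i in [0,9]:
  i=0: ✗ (no rhs in [0,1])
  i=1: ✗ (no rhs in [1,2])
  i=2: ✗ (no rhs in [2,3])
  i=3: ✗ (no rhs in [3,4])
  i=4: ✗ (no rhs in [4,5])
  i=5: ✗ (lhs fails at k=5 before rhs at j=6)
  i=6: ✓ (rhs at j=6)
  i=7: ✓ (rhs at j=7)
  i=8: ✓ (rhs at j=8)
  i=9: ✗ (lhs fails at k=9 before rhs at j=10)
Positions where it holds: {6, 7, 8} → 3.

3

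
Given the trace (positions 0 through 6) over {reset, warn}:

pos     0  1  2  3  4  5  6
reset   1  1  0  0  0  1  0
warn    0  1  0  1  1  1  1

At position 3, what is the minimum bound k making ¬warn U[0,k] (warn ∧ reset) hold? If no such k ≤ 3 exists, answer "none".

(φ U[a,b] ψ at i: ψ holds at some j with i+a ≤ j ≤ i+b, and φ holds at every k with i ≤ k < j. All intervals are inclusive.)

Need earliest j ≥ 3 with (warn ∧ reset), and ¬warn at every k in [3,j-1].
  j=3: rhs fails.
  j=4: rhs fails.
  j=5: rhs holds but lhs fails at k=3.
  j=6: rhs fails.
No witness within the range → none.

none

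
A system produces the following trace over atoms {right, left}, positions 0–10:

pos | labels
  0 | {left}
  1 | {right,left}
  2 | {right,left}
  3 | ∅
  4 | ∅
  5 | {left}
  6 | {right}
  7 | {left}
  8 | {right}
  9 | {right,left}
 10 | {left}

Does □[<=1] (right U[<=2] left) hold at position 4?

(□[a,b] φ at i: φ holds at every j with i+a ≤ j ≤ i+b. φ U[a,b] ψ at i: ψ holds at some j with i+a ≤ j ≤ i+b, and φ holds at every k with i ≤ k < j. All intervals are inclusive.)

False

Check (right U[<=2] left) at every j in [4,5]:
  j=4: fails
  j=5: holds
Fails at j=4 → formula fails.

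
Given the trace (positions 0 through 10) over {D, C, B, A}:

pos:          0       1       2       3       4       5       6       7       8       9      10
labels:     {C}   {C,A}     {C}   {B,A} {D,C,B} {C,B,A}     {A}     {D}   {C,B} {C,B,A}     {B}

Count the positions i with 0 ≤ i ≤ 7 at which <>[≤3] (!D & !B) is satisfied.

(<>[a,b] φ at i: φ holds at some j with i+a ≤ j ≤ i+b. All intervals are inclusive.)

Evaluate at each i in [0,7]:
  i=0: ✓ (witness j=0)
  i=1: ✓ (witness j=1)
  i=2: ✓ (witness j=2)
  i=3: ✓ (witness j=6)
  i=4: ✓ (witness j=6)
  i=5: ✓ (witness j=6)
  i=6: ✓ (witness j=6)
  i=7: ✗ (none in [7,10])
Positions where it holds: {0, 1, 2, 3, 4, 5, 6} → 7.

7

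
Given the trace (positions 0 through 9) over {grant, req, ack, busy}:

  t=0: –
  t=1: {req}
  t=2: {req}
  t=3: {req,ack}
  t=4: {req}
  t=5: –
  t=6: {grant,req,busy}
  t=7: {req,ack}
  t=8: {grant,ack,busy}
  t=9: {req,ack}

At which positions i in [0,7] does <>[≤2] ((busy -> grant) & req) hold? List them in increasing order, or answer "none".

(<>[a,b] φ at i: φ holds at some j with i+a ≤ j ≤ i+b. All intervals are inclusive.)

Evaluate at each i in [0,7]:
  i=0: ✓ (witness j=1)
  i=1: ✓ (witness j=1)
  i=2: ✓ (witness j=2)
  i=3: ✓ (witness j=3)
  i=4: ✓ (witness j=4)
  i=5: ✓ (witness j=6)
  i=6: ✓ (witness j=6)
  i=7: ✓ (witness j=7)

0, 1, 2, 3, 4, 5, 6, 7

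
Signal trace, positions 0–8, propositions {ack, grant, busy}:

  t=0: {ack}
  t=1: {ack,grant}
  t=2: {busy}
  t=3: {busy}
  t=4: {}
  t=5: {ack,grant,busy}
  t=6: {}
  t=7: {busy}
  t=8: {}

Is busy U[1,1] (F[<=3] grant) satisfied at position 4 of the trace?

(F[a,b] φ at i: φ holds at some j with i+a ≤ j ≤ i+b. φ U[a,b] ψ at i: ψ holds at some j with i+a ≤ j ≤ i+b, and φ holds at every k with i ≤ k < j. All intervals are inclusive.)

Need some j in [5,5] with F[<=3] grant, and busy at every k in [4,j-1].
  j=5: F[<=3] grant holds, but busy fails at k=4 → not this j.
No j in the window works → until fails.

Does not hold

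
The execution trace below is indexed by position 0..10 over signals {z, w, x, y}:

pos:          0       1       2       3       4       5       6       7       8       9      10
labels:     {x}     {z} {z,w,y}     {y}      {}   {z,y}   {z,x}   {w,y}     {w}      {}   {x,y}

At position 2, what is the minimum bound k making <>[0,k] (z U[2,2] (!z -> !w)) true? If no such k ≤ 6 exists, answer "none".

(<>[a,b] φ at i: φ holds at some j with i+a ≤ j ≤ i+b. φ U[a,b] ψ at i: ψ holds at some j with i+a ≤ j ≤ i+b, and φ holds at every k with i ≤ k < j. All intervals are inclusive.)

Scan j = 2,3,… for (z U[2,2] (!z -> !w)):
  j=2: fails
  j=3: fails
  j=4: fails
  j=5: fails
  j=6: fails
  j=7: fails
  j=8: fails
No j in [2,8] satisfies it → none.

none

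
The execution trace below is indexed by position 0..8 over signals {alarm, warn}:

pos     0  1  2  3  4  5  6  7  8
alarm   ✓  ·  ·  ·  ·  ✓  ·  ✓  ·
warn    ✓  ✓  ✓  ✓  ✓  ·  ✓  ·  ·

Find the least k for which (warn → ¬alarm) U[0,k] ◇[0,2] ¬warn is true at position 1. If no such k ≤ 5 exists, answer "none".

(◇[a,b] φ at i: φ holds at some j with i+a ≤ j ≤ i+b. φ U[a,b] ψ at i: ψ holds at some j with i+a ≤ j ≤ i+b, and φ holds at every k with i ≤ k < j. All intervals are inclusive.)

2

Need earliest j ≥ 1 with ◇[0,2] ¬warn, and (warn → ¬alarm) at every k in [1,j-1].
  j=1: rhs fails.
  j=2: rhs fails.
  j=3: rhs holds; lhs holds on [1,2]. k = 2.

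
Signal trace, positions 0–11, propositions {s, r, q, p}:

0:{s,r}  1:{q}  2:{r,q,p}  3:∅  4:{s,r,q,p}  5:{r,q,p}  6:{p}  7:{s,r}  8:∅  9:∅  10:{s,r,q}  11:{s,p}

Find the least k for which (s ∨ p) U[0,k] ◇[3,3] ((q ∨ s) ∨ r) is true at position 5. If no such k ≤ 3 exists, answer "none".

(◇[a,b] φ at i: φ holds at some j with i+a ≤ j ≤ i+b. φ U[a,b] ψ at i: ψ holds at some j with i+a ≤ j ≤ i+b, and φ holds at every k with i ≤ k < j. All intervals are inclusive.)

Need earliest j ≥ 5 with ◇[3,3] ((q ∨ s) ∨ r), and (s ∨ p) at every k in [5,j-1].
  j=5: rhs fails.
  j=6: rhs fails.
  j=7: rhs holds; lhs holds on [5,6]. k = 2.

2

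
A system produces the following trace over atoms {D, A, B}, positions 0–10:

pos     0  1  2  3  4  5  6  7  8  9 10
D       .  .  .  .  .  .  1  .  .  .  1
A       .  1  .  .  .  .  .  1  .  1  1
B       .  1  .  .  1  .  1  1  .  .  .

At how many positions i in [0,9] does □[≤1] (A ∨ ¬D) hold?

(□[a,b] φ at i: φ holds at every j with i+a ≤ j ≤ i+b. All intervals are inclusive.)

8

Evaluate at each i in [0,9]:
  i=0: ✓ (all of [0,1])
  i=1: ✓ (all of [1,2])
  i=2: ✓ (all of [2,3])
  i=3: ✓ (all of [3,4])
  i=4: ✓ (all of [4,5])
  i=5: ✗ (fails at j=6)
  i=6: ✗ (fails at j=6)
  i=7: ✓ (all of [7,8])
  i=8: ✓ (all of [8,9])
  i=9: ✓ (all of [9,10])
Positions where it holds: {0, 1, 2, 3, 4, 7, 8, 9} → 8.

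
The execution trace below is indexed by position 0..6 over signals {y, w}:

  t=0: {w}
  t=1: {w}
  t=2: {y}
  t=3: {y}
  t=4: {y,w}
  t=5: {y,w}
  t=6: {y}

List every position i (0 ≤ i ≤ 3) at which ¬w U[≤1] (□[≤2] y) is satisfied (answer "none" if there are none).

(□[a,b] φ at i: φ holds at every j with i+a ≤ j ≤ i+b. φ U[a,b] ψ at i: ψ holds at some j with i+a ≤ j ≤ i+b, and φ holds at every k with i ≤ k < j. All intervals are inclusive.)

Evaluate at each i in [0,3]:
  i=0: ✗ (no rhs in [0,1])
  i=1: ✗ (lhs fails at k=1 before rhs at j=2)
  i=2: ✓ (rhs at j=2)
  i=3: ✓ (rhs at j=3)

2, 3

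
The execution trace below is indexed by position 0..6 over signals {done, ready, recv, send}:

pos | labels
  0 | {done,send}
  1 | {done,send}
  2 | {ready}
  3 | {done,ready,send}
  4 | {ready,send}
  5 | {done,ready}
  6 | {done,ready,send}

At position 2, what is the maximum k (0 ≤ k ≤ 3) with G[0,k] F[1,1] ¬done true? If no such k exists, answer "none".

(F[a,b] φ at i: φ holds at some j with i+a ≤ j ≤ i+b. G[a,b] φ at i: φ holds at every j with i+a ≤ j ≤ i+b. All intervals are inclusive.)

none

F[1,1] ¬done must hold from j=2 onward; find where it first fails.
  j=2: fails → no k works.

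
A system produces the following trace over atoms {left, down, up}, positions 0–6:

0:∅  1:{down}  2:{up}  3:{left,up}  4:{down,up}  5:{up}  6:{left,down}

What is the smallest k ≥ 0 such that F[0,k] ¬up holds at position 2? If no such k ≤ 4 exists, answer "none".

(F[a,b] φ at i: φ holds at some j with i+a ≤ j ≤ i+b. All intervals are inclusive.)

4

Scan j = 2,3,… for ¬up:
  j=2: fails
  j=3: fails
  j=4: fails
  j=5: fails
  j=6: holds
First hit at j=6, so smallest k = 6-2 = 4.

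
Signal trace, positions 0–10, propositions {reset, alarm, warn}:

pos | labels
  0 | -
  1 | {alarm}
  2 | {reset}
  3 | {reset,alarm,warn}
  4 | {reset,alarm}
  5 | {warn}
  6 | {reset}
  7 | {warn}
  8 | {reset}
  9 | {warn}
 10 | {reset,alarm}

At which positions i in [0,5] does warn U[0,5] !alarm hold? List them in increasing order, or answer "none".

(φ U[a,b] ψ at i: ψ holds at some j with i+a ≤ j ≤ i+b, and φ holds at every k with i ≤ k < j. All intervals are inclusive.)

0, 2, 5

Evaluate at each i in [0,5]:
  i=0: ✓ (rhs at j=0)
  i=1: ✗ (lhs fails at k=1 before rhs at j=2)
  i=2: ✓ (rhs at j=2)
  i=3: ✗ (lhs fails at k=4 before rhs at j=5)
  i=4: ✗ (lhs fails at k=4 before rhs at j=5)
  i=5: ✓ (rhs at j=5)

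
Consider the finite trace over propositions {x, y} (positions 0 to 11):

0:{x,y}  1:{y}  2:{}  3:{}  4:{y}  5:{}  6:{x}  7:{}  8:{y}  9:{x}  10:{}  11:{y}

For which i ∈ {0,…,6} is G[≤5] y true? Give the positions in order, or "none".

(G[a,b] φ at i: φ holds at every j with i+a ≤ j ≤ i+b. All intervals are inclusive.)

Evaluate at each i in [0,6]:
  i=0: ✗ (fails at j=2)
  i=1: ✗ (fails at j=2)
  i=2: ✗ (fails at j=2)
  i=3: ✗ (fails at j=3)
  i=4: ✗ (fails at j=5)
  i=5: ✗ (fails at j=5)
  i=6: ✗ (fails at j=6)

none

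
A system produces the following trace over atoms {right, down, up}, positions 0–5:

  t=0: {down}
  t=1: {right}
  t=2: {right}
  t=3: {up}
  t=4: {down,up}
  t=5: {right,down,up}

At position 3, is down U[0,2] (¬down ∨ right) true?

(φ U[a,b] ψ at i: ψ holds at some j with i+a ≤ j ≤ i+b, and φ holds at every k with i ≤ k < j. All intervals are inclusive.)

Holds

Need some j in [3,5] with (¬down ∨ right), and down at every k in [3,j-1].
  j=3: (¬down ∨ right) holds; no prefix to check → satisfied.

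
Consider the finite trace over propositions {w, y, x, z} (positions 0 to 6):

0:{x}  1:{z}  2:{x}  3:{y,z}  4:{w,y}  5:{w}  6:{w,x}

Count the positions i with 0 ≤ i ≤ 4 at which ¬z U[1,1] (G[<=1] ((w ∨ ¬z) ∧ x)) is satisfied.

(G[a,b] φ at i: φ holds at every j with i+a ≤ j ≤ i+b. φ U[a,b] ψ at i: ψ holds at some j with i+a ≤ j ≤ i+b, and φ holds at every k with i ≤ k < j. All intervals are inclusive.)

0

Evaluate at each i in [0,4]:
  i=0: ✗ (no rhs in [1,1])
  i=1: ✗ (no rhs in [2,2])
  i=2: ✗ (no rhs in [3,3])
  i=3: ✗ (no rhs in [4,4])
  i=4: ✗ (no rhs in [5,5])
Positions where it holds: {} → 0.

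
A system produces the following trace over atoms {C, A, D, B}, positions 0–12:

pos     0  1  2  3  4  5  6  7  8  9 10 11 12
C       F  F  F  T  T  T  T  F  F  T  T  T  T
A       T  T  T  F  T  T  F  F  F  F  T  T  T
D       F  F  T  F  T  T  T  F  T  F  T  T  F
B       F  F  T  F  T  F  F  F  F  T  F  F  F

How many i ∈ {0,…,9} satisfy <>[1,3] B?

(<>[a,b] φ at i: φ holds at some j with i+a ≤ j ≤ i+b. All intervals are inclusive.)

Evaluate at each i in [0,9]:
  i=0: ✓ (witness j=2)
  i=1: ✓ (witness j=2)
  i=2: ✓ (witness j=4)
  i=3: ✓ (witness j=4)
  i=4: ✗ (none in [5,7])
  i=5: ✗ (none in [6,8])
  i=6: ✓ (witness j=9)
  i=7: ✓ (witness j=9)
  i=8: ✓ (witness j=9)
  i=9: ✗ (none in [10,12])
Positions where it holds: {0, 1, 2, 3, 6, 7, 8} → 7.

7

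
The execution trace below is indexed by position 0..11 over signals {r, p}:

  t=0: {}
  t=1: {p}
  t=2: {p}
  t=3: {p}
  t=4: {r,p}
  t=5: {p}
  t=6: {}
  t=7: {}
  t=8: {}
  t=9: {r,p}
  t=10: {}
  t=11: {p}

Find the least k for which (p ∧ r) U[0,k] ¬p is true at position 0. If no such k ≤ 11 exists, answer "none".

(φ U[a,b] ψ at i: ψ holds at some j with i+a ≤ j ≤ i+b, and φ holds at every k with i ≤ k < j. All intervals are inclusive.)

0

Need earliest j ≥ 0 with ¬p, and (p ∧ r) at every k in [0,j-1].
  j=0: rhs holds (empty prefix). k = 0.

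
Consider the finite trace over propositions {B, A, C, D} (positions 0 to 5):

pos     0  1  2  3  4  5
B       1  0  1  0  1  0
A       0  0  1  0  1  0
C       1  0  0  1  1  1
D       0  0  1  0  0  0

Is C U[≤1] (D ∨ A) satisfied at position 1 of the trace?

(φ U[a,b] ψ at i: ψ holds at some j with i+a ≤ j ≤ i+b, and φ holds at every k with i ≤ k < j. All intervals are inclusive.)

Need some j in [1,2] with (D ∨ A), and C at every k in [1,j-1].
  j=1: (D ∨ A) false.
  j=2: (D ∨ A) holds, but C fails at k=1 → not this j.
No j in the window works → until fails.

No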